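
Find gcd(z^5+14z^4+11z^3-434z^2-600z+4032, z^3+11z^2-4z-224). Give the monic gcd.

Euclidean algorithm in ℚ[z]:
  z^5+14z^4+11z^3-434z^2-600z+4032 = (z^2+3z-18)(z^3+11z^2-4z-224) + (0)
The last nonzero remainder z^3+11z^2-4z-224 is already monic.

z^3+11z^2-4z-224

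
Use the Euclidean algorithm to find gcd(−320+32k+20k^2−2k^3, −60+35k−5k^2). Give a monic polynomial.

−4+k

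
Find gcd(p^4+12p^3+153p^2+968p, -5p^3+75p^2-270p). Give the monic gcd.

p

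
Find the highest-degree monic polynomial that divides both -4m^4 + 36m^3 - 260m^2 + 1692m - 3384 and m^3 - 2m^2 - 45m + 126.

By polynomial division,
  -4m^4 + 36m^3 - 260m^2 + 1692m - 3384 = (-4m + 28)(m^3 - 2m^2 - 45m + 126) + (-384m^2 + 3456m - 6912)
  m^3 - 2m^2 - 45m + 126 = (-(1/384)m - 7/384)(-384m^2 + 3456m - 6912) + (0)
Last nonzero remainder: -384m^2 + 3456m - 6912. Dividing through by -384 gives the monic gcd m^2 - 9m + 18.

m^2 - 9m + 18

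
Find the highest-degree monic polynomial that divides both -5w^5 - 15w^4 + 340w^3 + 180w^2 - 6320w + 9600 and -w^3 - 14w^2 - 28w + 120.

Repeated division with remainder:
  -5w^5 - 15w^4 + 340w^3 + 180w^2 - 6320w + 9600 = (5w^2 - 55w + 290)(-w^3 - 14w^2 - 28w + 120) + (2100w^2 + 8400w - 25200)
  -w^3 - 14w^2 - 28w + 120 = (-(1/2100)w - 1/210)(2100w^2 + 8400w - 25200) + (0)
Last nonzero remainder: 2100w^2 + 8400w - 25200. Dividing through by 2100 gives the monic gcd w^2 + 4w - 12.

w^2 + 4w - 12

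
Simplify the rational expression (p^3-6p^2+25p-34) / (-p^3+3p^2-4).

(-p^2+4p-17)/(p^2-p-2)

Apply the Euclidean algorithm:
  p^3-6p^2+25p-34 = (-1)(-p^3+3p^2-4) + (-3p^2+25p-38)
  -p^3+3p^2-4 = ((1/3)p+16/9)(-3p^2+25p-38) + (-(286/9)p+572/9)
  -3p^2+25p-38 = ((27/286)p-171/286)(-(286/9)p+572/9) + (0)
Last nonzero remainder: -(286/9)p+572/9. Dividing through by -286/9 gives the monic gcd p-2.
Cancel p-2 from numerator and denominator to get the reduced form.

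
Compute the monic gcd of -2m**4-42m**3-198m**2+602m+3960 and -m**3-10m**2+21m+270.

Euclidean algorithm in ℚ[m]:
  -2m**4-42m**3-198m**2+602m+3960 = (2m+22)(-m**3-10m**2+21m+270) + (-20m**2-400m-1980)
  -m**3-10m**2+21m+270 = ((1/20)m-1/2)(-20m**2-400m-1980) + (-80m-720)
  -20m**2-400m-1980 = ((1/4)m+11/4)(-80m-720) + (0)
Last nonzero remainder: -80m-720. Dividing through by -80 gives the monic gcd m+9.

m+9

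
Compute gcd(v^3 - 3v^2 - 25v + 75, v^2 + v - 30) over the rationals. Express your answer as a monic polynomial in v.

v - 5

Repeated division with remainder:
  v^3 - 3v^2 - 25v + 75 = (v - 4)(v^2 + v - 30) + (9v - 45)
  v^2 + v - 30 = ((1/9)v + 2/3)(9v - 45) + (0)
Last nonzero remainder: 9v - 45. Dividing through by 9 gives the monic gcd v - 5.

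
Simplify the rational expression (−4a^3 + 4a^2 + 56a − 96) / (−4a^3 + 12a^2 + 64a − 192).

Euclidean algorithm in ℚ[a]:
  −4a^3 + 4a^2 + 56a − 96 = (−4a^3 + 12a^2 + 64a − 192) + (−8a^2 − 8a + 96)
  −4a^3 + 12a^2 + 64a − 192 = ((1/2)a − 2)(−8a^2 − 8a + 96) + (0)
Last nonzero remainder: −8a^2 − 8a + 96. Dividing through by −8 gives the monic gcd a^2 + a − 12.
Cancel a^2 + a − 12 from numerator and denominator to get the reduced form.

(a − 2)/(a − 4)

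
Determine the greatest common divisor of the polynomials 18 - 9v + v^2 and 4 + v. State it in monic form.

1

Euclidean algorithm in ℚ[v]:
  v^2 - 9v + 18 = (v - 13)(v + 4) + (70)
  v + 4 = ((1/70)v + 2/35)(70) + (0)
The last nonzero remainder is the constant 70, so the polynomials are coprime and gcd = 1.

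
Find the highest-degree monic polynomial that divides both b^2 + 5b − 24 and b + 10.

1

Euclidean algorithm in ℚ[b]:
  b^2 + 5b − 24 = (b − 5)(b + 10) + (26)
  b + 10 = ((1/26)b + 5/13)(26) + (0)
The last nonzero remainder is the constant 26, so the polynomials are coprime and gcd = 1.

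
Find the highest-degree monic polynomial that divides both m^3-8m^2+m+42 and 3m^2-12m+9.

m-3

Euclidean algorithm in ℚ[m]:
  m^3-8m^2+m+42 = ((1/3)m-4/3)(3m^2-12m+9) + (-18m+54)
  3m^2-12m+9 = (-(1/6)m+1/6)(-18m+54) + (0)
Last nonzero remainder: -18m+54. Dividing through by -18 gives the monic gcd m-3.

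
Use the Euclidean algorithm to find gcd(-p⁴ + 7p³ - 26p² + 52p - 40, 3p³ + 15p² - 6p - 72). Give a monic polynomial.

By polynomial division,
  -p⁴ + 7p³ - 26p² + 52p - 40 = (-(1/3)p + 4)(3p³ + 15p² - 6p - 72) + (-88p² + 52p + 248)
  3p³ + 15p² - 6p - 72 = (-(3/88)p - 369/1936)(-88p² + 52p + 248) + ((5985/484)p - 5985/242)
  -88p² + 52p + 248 = (-(42592/5985)p - 60016/5985)((5985/484)p - 5985/242) + (0)
Last nonzero remainder: (5985/484)p - 5985/242. Dividing through by 5985/484 gives the monic gcd p - 2.

p - 2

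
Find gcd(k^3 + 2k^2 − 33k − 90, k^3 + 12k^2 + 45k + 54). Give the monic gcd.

k + 3

By polynomial division,
  k^3 + 2k^2 − 33k − 90 = (k^3 + 12k^2 + 45k + 54) + (−10k^2 − 78k − 144)
  k^3 + 12k^2 + 45k + 54 = (−(1/10)k − 21/50)(−10k^2 − 78k − 144) + (−(54/25)k − 162/25)
  −10k^2 − 78k − 144 = ((125/27)k + 200/9)(−(54/25)k − 162/25) + (0)
Last nonzero remainder: −(54/25)k − 162/25. Dividing through by −54/25 gives the monic gcd k + 3.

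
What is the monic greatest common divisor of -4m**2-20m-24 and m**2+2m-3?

By polynomial division,
  -4m**2-20m-24 = (-4)(m**2+2m-3) + (-12m-36)
  m**2+2m-3 = (-(1/12)m+1/12)(-12m-36) + (0)
Last nonzero remainder: -12m-36. Dividing through by -12 gives the monic gcd m+3.

m+3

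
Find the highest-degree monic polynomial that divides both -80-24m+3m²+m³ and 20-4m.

Apply the Euclidean algorithm:
  m³+3m²-24m-80 = (-(1/4)m²-2m-4)(-4m+20) + (0)
Last nonzero remainder: -4m+20. Dividing through by -4 gives the monic gcd m-5.

-5+m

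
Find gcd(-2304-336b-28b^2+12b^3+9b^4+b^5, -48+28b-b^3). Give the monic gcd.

Euclidean algorithm in ℚ[b]:
  b^5+9b^4+12b^3-28b^2-336b-2304 = (-b^2-9b-40)(-b^3+28b-48) + (176b^2+352b-4224)
  -b^3+28b-48 = (-(1/176)b+1/88)(176b^2+352b-4224) + (0)
Last nonzero remainder: 176b^2+352b-4224. Dividing through by 176 gives the monic gcd b^2+2b-24.

-24+2b+b^2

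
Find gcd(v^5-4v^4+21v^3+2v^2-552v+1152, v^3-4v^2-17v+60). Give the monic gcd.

v^2+v-12

By polynomial division,
  v^5-4v^4+21v^3+2v^2-552v+1152 = (v^2+38)(v^3-4v^2-17v+60) + (94v^2+94v-1128)
  v^3-4v^2-17v+60 = ((1/94)v-5/94)(94v^2+94v-1128) + (0)
Last nonzero remainder: 94v^2+94v-1128. Dividing through by 94 gives the monic gcd v^2+v-12.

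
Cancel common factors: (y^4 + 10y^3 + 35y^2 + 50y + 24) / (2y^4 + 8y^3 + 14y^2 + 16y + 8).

(y^2 + 7y + 12)/(2y^2 + 2y + 4)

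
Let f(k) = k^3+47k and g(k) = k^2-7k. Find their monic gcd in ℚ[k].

k

By polynomial division,
  k^3+47k = (k+7)(k^2-7k) + (96k)
  k^2-7k = ((1/96)k-7/96)(96k) + (0)
Last nonzero remainder: 96k. Dividing through by 96 gives the monic gcd k.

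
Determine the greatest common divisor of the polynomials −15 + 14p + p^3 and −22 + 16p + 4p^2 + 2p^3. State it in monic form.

By polynomial division,
  p^3 + 14p − 15 = (1/2)(2p^3 + 4p^2 + 16p − 22) + (−2p^2 + 6p − 4)
  2p^3 + 4p^2 + 16p − 22 = (−p − 5)(−2p^2 + 6p − 4) + (42p − 42)
  −2p^2 + 6p − 4 = (−(1/21)p + 2/21)(42p − 42) + (0)
Last nonzero remainder: 42p − 42. Dividing through by 42 gives the monic gcd p − 1.

−1 + p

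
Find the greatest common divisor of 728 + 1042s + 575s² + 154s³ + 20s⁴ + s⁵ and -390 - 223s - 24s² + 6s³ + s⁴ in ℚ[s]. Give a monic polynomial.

13 + 7s + s²

Euclidean algorithm in ℚ[s]:
  s⁵ + 20s⁴ + 154s³ + 575s² + 1042s + 728 = (s + 14)(s⁴ + 6s³ - 24s² - 223s - 390) + (94s³ + 1134s² + 4554s + 6188)
  s⁴ + 6s³ - 24s² - 223s - 390 = ((1/94)s - 285/4418)(94s³ + 1134s² + 4554s + 6188) + ((1560/2209)s² + (10920/2209)s + 20280/2209)
  94s³ + 1134s² + 4554s + 6188 = ((103823/780)s + 262871/390)((1560/2209)s² + (10920/2209)s + 20280/2209) + (0)
Last nonzero remainder: (1560/2209)s² + (10920/2209)s + 20280/2209. Dividing through by 1560/2209 gives the monic gcd s² + 7s + 13.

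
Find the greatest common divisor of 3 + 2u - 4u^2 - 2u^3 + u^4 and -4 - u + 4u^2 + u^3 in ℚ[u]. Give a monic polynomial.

-1 + u^2

Repeated division with remainder:
  u^4 - 2u^3 - 4u^2 + 2u + 3 = (u - 6)(u^3 + 4u^2 - u - 4) + (21u^2 - 21)
  u^3 + 4u^2 - u - 4 = ((1/21)u + 4/21)(21u^2 - 21) + (0)
Last nonzero remainder: 21u^2 - 21. Dividing through by 21 gives the monic gcd u^2 - 1.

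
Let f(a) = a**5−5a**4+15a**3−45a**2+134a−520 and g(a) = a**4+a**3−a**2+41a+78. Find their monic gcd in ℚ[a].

a**2−4a+13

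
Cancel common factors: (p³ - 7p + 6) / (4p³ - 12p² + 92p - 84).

By polynomial division,
  p³ - 7p + 6 = (1/4)(4p³ - 12p² + 92p - 84) + (3p² - 30p + 27)
  4p³ - 12p² + 92p - 84 = ((4/3)p + 28/3)(3p² - 30p + 27) + (336p - 336)
  3p² - 30p + 27 = ((1/112)p - 9/112)(336p - 336) + (0)
Last nonzero remainder: 336p - 336. Dividing through by 336 gives the monic gcd p - 1.
Cancel p - 1 from numerator and denominator to get the reduced form.

(p² + p - 6)/(4p² - 8p + 84)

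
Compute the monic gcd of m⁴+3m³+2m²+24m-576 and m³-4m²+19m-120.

Repeated division with remainder:
  m⁴+3m³+2m²+24m-576 = (m+7)(m³-4m²+19m-120) + (11m²+11m+264)
  m³-4m²+19m-120 = ((1/11)m-5/11)(11m²+11m+264) + (0)
Last nonzero remainder: 11m²+11m+264. Dividing through by 11 gives the monic gcd m²+m+24.

m²+m+24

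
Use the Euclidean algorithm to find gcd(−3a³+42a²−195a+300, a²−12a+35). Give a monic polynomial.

a−5

By polynomial division,
  −3a³+42a²−195a+300 = (−3a+6)(a²−12a+35) + (−18a+90)
  a²−12a+35 = (−(1/18)a+7/18)(−18a+90) + (0)
Last nonzero remainder: −18a+90. Dividing through by −18 gives the monic gcd a−5.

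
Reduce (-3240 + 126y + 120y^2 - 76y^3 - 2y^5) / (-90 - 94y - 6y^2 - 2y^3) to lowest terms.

(36 - 3y - 2y^2 + y^3)/(1 + y)

Apply the Euclidean algorithm:
  -2y^5 - 76y^3 + 120y^2 + 126y - 3240 = (y^2 - 3y)(-2y^3 - 6y^2 - 94y - 90) + (-72y^2 - 144y - 3240)
  -2y^3 - 6y^2 - 94y - 90 = ((1/36)y + 1/36)(-72y^2 - 144y - 3240) + (0)
Last nonzero remainder: -72y^2 - 144y - 3240. Dividing through by -72 gives the monic gcd y^2 + 2y + 45.
Cancel y^2 + 2y + 45 from numerator and denominator to get the reduced form.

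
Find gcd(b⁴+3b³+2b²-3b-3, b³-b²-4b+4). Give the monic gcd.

Apply the Euclidean algorithm:
  b⁴+3b³+2b²-3b-3 = (b+4)(b³-b²-4b+4) + (10b²+9b-19)
  b³-b²-4b+4 = ((1/10)b-19/100)(10b²+9b-19) + (-(39/100)b+39/100)
  10b²+9b-19 = (-(1000/39)b-1900/39)(-(39/100)b+39/100) + (0)
Last nonzero remainder: -(39/100)b+39/100. Dividing through by -39/100 gives the monic gcd b-1.

b-1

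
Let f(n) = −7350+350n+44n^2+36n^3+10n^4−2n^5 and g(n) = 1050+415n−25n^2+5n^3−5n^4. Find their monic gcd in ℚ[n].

−105+11n−3n^2+n^3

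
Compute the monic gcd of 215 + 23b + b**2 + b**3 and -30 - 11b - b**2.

Repeated division with remainder:
  b**3 + b**2 + 23b + 215 = (-b + 10)(-b**2 - 11b - 30) + (103b + 515)
  -b**2 - 11b - 30 = (-(1/103)b - 6/103)(103b + 515) + (0)
Last nonzero remainder: 103b + 515. Dividing through by 103 gives the monic gcd b + 5.

5 + b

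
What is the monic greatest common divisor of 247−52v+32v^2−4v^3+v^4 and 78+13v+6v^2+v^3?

Repeated division with remainder:
  v^4−4v^3+32v^2−52v+247 = (v−10)(v^3+6v^2+13v+78) + (79v^2+1027)
  v^3+6v^2+13v+78 = ((1/79)v+6/79)(79v^2+1027) + (0)
Last nonzero remainder: 79v^2+1027. Dividing through by 79 gives the monic gcd v^2+13.

13+v^2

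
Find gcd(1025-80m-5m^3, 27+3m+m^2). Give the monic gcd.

By polynomial division,
  -5m^3-80m+1025 = (-5m+15)(m^2+3m+27) + (10m+620)
  m^2+3m+27 = ((1/10)m-59/10)(10m+620) + (3685)
  10m+620 = ((2/737)m+124/737)(3685) + (0)
The last nonzero remainder is the constant 3685, so the polynomials are coprime and gcd = 1.

1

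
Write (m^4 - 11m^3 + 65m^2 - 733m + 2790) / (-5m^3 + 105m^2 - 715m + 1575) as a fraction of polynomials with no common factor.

Repeated division with remainder:
  m^4 - 11m^3 + 65m^2 - 733m + 2790 = (-(1/5)m - 2)(-5m^3 + 105m^2 - 715m + 1575) + (132m^2 - 1848m + 5940)
  -5m^3 + 105m^2 - 715m + 1575 = (-(5/132)m + 35/132)(132m^2 - 1848m + 5940) + (0)
Last nonzero remainder: 132m^2 - 1848m + 5940. Dividing through by 132 gives the monic gcd m^2 - 14m + 45.
Cancel m^2 - 14m + 45 from numerator and denominator to get the reduced form.

(-m^2 - 3m - 62)/(5m - 35)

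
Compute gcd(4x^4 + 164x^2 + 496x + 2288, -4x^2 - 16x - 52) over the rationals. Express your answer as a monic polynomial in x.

Euclidean algorithm in ℚ[x]:
  4x^4 + 164x^2 + 496x + 2288 = (-x^2 + 4x - 44)(-4x^2 - 16x - 52) + (0)
Last nonzero remainder: -4x^2 - 16x - 52. Dividing through by -4 gives the monic gcd x^2 + 4x + 13.

x^2 + 4x + 13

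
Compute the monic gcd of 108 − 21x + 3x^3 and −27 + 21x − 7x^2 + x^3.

9 − 4x + x^2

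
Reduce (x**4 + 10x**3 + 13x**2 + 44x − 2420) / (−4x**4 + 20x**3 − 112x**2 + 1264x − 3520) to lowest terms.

(−x − 11)/(4x − 16)

Euclidean algorithm in ℚ[x]:
  x**4 + 10x**3 + 13x**2 + 44x − 2420 = (−1/4)(−4x**4 + 20x**3 − 112x**2 + 1264x − 3520) + (15x**3 − 15x**2 + 360x − 3300)
  −4x**4 + 20x**3 − 112x**2 + 1264x − 3520 = (−(4/15)x + 16/15)(15x**3 − 15x**2 + 360x − 3300) + (0)
Last nonzero remainder: 15x**3 − 15x**2 + 360x − 3300. Dividing through by 15 gives the monic gcd x**3 − x**2 + 24x − 220.
Cancel x**3 − x**2 + 24x − 220 from numerator and denominator to get the reduced form.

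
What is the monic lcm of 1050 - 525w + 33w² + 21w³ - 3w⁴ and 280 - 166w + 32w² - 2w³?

Apply the Euclidean algorithm:
  -3w⁴ + 21w³ + 33w² - 525w + 1050 = ((3/2)w + 27/2)(-2w³ + 32w² - 166w + 280) + (-150w² + 1296w - 2730)
  -2w³ + 32w² - 166w + 280 = ((1/75)w - 184/1875)(-150w² + 1296w - 2730) + (-(1512/625)w + 1512/125)
  -150w² + 1296w - 2730 = ((15625/252)w - 8125/36)(-(1512/625)w + 1512/125) + (0)
Last nonzero remainder: -(1512/625)w + 1512/125. Dividing through by -1512/625 gives the monic gcd w - 5.
Then lcm(f, g) = f·g / gcd(f, g); expanding and making the result monic gives the answer.

-9800 + 8750w - 2583w² + 100w³ + 94w⁴ - 18w⁵ + w⁶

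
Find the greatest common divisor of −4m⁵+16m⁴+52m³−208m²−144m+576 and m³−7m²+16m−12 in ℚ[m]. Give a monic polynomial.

m²−5m+6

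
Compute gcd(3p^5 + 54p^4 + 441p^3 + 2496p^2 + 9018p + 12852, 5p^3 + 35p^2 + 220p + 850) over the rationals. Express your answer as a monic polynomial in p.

By polynomial division,
  3p^5 + 54p^4 + 441p^3 + 2496p^2 + 9018p + 12852 = ((3/5)p^2 + (33/5)p + 78/5)(5p^3 + 35p^2 + 220p + 850) + (-12p^2 - 24p - 408)
  5p^3 + 35p^2 + 220p + 850 = (-(5/12)p - 25/12)(-12p^2 - 24p - 408) + (0)
Last nonzero remainder: -12p^2 - 24p - 408. Dividing through by -12 gives the monic gcd p^2 + 2p + 34.

p^2 + 2p + 34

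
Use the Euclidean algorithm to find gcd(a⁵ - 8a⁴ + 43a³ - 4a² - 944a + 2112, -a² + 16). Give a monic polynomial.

a² - 16

Euclidean algorithm in ℚ[a]:
  a⁵ - 8a⁴ + 43a³ - 4a² - 944a + 2112 = (-a³ + 8a² - 59a + 132)(-a² + 16) + (0)
Last nonzero remainder: -a² + 16. Dividing through by -1 gives the monic gcd a² - 16.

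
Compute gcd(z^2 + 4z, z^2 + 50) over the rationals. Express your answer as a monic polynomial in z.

1

By polynomial division,
  z^2 + 4z = (z^2 + 50) + (4z − 50)
  z^2 + 50 = ((1/4)z + 25/8)(4z − 50) + (825/4)
  4z − 50 = ((16/825)z − 8/33)(825/4) + (0)
The last nonzero remainder is the constant 825/4, so the polynomials are coprime and gcd = 1.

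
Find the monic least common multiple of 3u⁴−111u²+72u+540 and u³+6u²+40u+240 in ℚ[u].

u⁶+3u⁴+24u³−1300u²+960u+7200

Apply the Euclidean algorithm:
  3u⁴−111u²+72u+540 = (3u−18)(u³+6u²+40u+240) + (−123u²+72u+4860)
  u³+6u²+40u+240 = (−(1/123)u−90/1681)(−123u²+72u+4860) + ((140140/1681)u+840840/1681)
  −123u²+72u+4860 = (−(206763/140140)u+136161/14014)((140140/1681)u+840840/1681) + (0)
Last nonzero remainder: (140140/1681)u+840840/1681. Dividing through by 140140/1681 gives the monic gcd u+6.
Then lcm(f, g) = f·g / gcd(f, g); expanding and making the result monic gives the answer.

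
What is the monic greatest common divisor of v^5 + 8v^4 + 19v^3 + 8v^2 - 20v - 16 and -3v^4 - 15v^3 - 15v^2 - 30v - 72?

v^2 + 6v + 8

Euclidean algorithm in ℚ[v]:
  v^5 + 8v^4 + 19v^3 + 8v^2 - 20v - 16 = (-(1/3)v - 1)(-3v^4 - 15v^3 - 15v^2 - 30v - 72) + (-v^3 - 17v^2 - 74v - 88)
  -3v^4 - 15v^3 - 15v^2 - 30v - 72 = (3v - 36)(-v^3 - 17v^2 - 74v - 88) + (-405v^2 - 2430v - 3240)
  -v^3 - 17v^2 - 74v - 88 = ((1/405)v + 11/405)(-405v^2 - 2430v - 3240) + (0)
Last nonzero remainder: -405v^2 - 2430v - 3240. Dividing through by -405 gives the monic gcd v^2 + 6v + 8.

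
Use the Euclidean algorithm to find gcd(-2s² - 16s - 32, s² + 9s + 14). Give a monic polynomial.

1

By polynomial division,
  -2s² - 16s - 32 = (-2)(s² + 9s + 14) + (2s - 4)
  s² + 9s + 14 = ((1/2)s + 11/2)(2s - 4) + (36)
  2s - 4 = ((1/18)s - 1/9)(36) + (0)
The last nonzero remainder is the constant 36, so the polynomials are coprime and gcd = 1.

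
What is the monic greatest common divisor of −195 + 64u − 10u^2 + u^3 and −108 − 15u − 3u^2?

1

By polynomial division,
  u^3 − 10u^2 + 64u − 195 = (−(1/3)u + 5)(−3u^2 − 15u − 108) + (103u + 345)
  −3u^2 − 15u − 108 = (−(3/103)u − 510/10609)(103u + 345) + (−969822/10609)
  103u + 345 = (−(1092727/969822)u − 1220035/323274)(−969822/10609) + (0)
The last nonzero remainder is the constant −969822/10609, so the polynomials are coprime and gcd = 1.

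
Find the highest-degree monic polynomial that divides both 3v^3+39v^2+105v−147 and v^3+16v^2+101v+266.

v+7

By polynomial division,
  3v^3+39v^2+105v−147 = (3)(v^3+16v^2+101v+266) + (−9v^2−198v−945)
  v^3+16v^2+101v+266 = (−(1/9)v+2/3)(−9v^2−198v−945) + (128v+896)
  −9v^2−198v−945 = (−(9/128)v−135/128)(128v+896) + (0)
Last nonzero remainder: 128v+896. Dividing through by 128 gives the monic gcd v+7.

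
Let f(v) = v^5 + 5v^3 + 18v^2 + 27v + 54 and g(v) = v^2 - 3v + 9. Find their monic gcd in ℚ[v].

v^2 - 3v + 9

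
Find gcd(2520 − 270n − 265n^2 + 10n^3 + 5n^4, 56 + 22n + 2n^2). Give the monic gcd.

28 + 11n + n^2

Repeated division with remainder:
  5n^4 + 10n^3 − 265n^2 − 270n + 2520 = ((5/2)n^2 − (45/2)n + 45)(2n^2 + 22n + 56) + (0)
Last nonzero remainder: 2n^2 + 22n + 56. Dividing through by 2 gives the monic gcd n^2 + 11n + 28.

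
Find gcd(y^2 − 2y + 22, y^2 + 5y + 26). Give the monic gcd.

1

By polynomial division,
  y^2 − 2y + 22 = (y^2 + 5y + 26) + (−7y − 4)
  y^2 + 5y + 26 = (−(1/7)y − 31/49)(−7y − 4) + (1150/49)
  −7y − 4 = (−(343/1150)y − 98/575)(1150/49) + (0)
The last nonzero remainder is the constant 1150/49, so the polynomials are coprime and gcd = 1.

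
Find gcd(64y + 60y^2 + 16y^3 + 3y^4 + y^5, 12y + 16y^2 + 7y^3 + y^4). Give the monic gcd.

4y + 4y^2 + y^3

Repeated division with remainder:
  y^5 + 3y^4 + 16y^3 + 60y^2 + 64y = (y − 4)(y^4 + 7y^3 + 16y^2 + 12y) + (28y^3 + 112y^2 + 112y)
  y^4 + 7y^3 + 16y^2 + 12y = ((1/28)y + 3/28)(28y^3 + 112y^2 + 112y) + (0)
Last nonzero remainder: 28y^3 + 112y^2 + 112y. Dividing through by 28 gives the monic gcd y^3 + 4y^2 + 4y.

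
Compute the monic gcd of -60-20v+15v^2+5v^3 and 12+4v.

3+v

Repeated division with remainder:
  5v^3+15v^2-20v-60 = ((5/4)v^2-5)(4v+12) + (0)
Last nonzero remainder: 4v+12. Dividing through by 4 gives the monic gcd v+3.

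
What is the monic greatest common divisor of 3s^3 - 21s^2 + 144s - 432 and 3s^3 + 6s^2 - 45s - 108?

s - 4

Euclidean algorithm in ℚ[s]:
  3s^3 - 21s^2 + 144s - 432 = (3s^3 + 6s^2 - 45s - 108) + (-27s^2 + 189s - 324)
  3s^3 + 6s^2 - 45s - 108 = (-(1/9)s - 1)(-27s^2 + 189s - 324) + (108s - 432)
  -27s^2 + 189s - 324 = (-(1/4)s + 3/4)(108s - 432) + (0)
Last nonzero remainder: 108s - 432. Dividing through by 108 gives the monic gcd s - 4.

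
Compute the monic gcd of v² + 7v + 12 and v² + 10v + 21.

Repeated division with remainder:
  v² + 7v + 12 = (v² + 10v + 21) + (−3v − 9)
  v² + 10v + 21 = (−(1/3)v − 7/3)(−3v − 9) + (0)
Last nonzero remainder: −3v − 9. Dividing through by −3 gives the monic gcd v + 3.

v + 3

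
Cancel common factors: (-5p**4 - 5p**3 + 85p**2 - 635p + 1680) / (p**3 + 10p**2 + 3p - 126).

(-5p**2 + 15p - 80)/(p + 6)

Euclidean algorithm in ℚ[p]:
  -5p**4 - 5p**3 + 85p**2 - 635p + 1680 = (-5p + 45)(p**3 + 10p**2 + 3p - 126) + (-350p**2 - 1400p + 7350)
  p**3 + 10p**2 + 3p - 126 = (-(1/350)p - 3/175)(-350p**2 - 1400p + 7350) + (0)
Last nonzero remainder: -350p**2 - 1400p + 7350. Dividing through by -350 gives the monic gcd p**2 + 4p - 21.
Cancel p**2 + 4p - 21 from numerator and denominator to get the reduced form.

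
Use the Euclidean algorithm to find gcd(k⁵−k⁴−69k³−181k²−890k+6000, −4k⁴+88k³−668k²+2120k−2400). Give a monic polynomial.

k²−13k+30

Repeated division with remainder:
  k⁵−k⁴−69k³−181k²−890k+6000 = (−(1/4)k−21/4)(−4k⁴+88k³−668k²+2120k−2400) + (226k³−3158k²+9640k−6600)
  −4k⁴+88k³−668k²+2120k−2400 = (−(2/113)k+1814/12769)(226k³−3158k²+9640k−6600) + (−(622440/12769)k²+(8091720/12769)k−18673200/12769)
  226k³−3158k²+9640k−6600 = (−(1442897/311220)k+140459/31122)(−(622440/12769)k²+(8091720/12769)k−18673200/12769) + (0)
Last nonzero remainder: −(622440/12769)k²+(8091720/12769)k−18673200/12769. Dividing through by −622440/12769 gives the monic gcd k²−13k+30.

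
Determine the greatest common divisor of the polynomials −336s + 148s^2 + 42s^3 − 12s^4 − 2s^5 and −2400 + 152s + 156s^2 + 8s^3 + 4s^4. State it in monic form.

Repeated division with remainder:
  −2s^5 − 12s^4 + 42s^3 + 148s^2 − 336s = (−(1/2)s − 2)(4s^4 + 8s^3 + 156s^2 + 152s − 2400) + (136s^3 + 536s^2 − 1232s − 4800)
  4s^4 + 8s^3 + 156s^2 + 152s − 2400 = ((1/34)s − 33/578)(136s^3 + 536s^2 − 1232s − 4800) + ((64400/289)s^2 + (64400/289)s − 772800/289)
  136s^3 + 536s^2 − 1232s − 4800 = ((4913/8050)s + 289/161)((64400/289)s^2 + (64400/289)s − 772800/289) + (0)
Last nonzero remainder: (64400/289)s^2 + (64400/289)s − 772800/289. Dividing through by 64400/289 gives the monic gcd s^2 + s − 12.

−12 + s + s^2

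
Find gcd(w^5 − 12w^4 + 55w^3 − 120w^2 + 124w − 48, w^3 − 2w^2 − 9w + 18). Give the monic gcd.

w^2 − 5w + 6

By polynomial division,
  w^5 − 12w^4 + 55w^3 − 120w^2 + 124w − 48 = (w^2 − 10w + 44)(w^3 − 2w^2 − 9w + 18) + (−140w^2 + 700w − 840)
  w^3 − 2w^2 − 9w + 18 = (−(1/140)w − 3/140)(−140w^2 + 700w − 840) + (0)
Last nonzero remainder: −140w^2 + 700w − 840. Dividing through by −140 gives the monic gcd w^2 − 5w + 6.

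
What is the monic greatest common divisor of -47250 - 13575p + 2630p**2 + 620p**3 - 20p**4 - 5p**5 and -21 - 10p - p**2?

21 + 10p + p**2

Euclidean algorithm in ℚ[p]:
  -5p**5 - 20p**4 + 620p**3 + 2630p**2 - 13575p - 47250 = (5p**3 - 30p**2 - 425p + 2250)(-p**2 - 10p - 21) + (0)
Last nonzero remainder: -p**2 - 10p - 21. Dividing through by -1 gives the monic gcd p**2 + 10p + 21.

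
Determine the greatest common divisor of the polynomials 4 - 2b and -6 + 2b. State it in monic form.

Repeated division with remainder:
  -2b + 4 = (-1)(2b - 6) + (-2)
  2b - 6 = (-b + 3)(-2) + (0)
The last nonzero remainder is the constant -2, so the polynomials are coprime and gcd = 1.

1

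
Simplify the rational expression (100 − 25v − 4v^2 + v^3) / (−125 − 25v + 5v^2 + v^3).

(−4 + v)/(5 + v)

Repeated division with remainder:
  v^3 − 4v^2 − 25v + 100 = (v^3 + 5v^2 − 25v − 125) + (−9v^2 + 225)
  v^3 + 5v^2 − 25v − 125 = (−(1/9)v − 5/9)(−9v^2 + 225) + (0)
Last nonzero remainder: −9v^2 + 225. Dividing through by −9 gives the monic gcd v^2 − 25.
Cancel v^2 − 25 from numerator and denominator to get the reduced form.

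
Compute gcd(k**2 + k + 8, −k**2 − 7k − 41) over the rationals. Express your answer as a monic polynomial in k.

Repeated division with remainder:
  k**2 + k + 8 = (−1)(−k**2 − 7k − 41) + (−6k − 33)
  −k**2 − 7k − 41 = ((1/6)k + 1/4)(−6k − 33) + (−131/4)
  −6k − 33 = ((24/131)k + 132/131)(−131/4) + (0)
The last nonzero remainder is the constant −131/4, so the polynomials are coprime and gcd = 1.

1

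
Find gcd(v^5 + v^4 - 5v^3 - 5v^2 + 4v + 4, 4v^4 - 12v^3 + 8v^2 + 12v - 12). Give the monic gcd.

v^2 - 1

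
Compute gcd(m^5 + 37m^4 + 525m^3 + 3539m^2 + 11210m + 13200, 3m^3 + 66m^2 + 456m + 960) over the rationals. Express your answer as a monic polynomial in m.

m^2 + 18m + 80

Apply the Euclidean algorithm:
  m^5 + 37m^4 + 525m^3 + 3539m^2 + 11210m + 13200 = ((1/3)m^2 + 5m + 43/3)(3m^3 + 66m^2 + 456m + 960) + (-7m^2 - 126m - 560)
  3m^3 + 66m^2 + 456m + 960 = (-(3/7)m - 12/7)(-7m^2 - 126m - 560) + (0)
Last nonzero remainder: -7m^2 - 126m - 560. Dividing through by -7 gives the monic gcd m^2 + 18m + 80.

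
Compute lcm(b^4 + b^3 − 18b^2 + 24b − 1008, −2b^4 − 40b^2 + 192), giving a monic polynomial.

b^6 + b^5 − 22b^4 + 20b^3 − 936b^2 − 96b + 4032

Euclidean algorithm in ℚ[b]:
  b^4 + b^3 − 18b^2 + 24b − 1008 = (−1/2)(−2b^4 − 40b^2 + 192) + (b^3 − 38b^2 + 24b − 912)
  −2b^4 − 40b^2 + 192 = (−2b − 76)(b^3 − 38b^2 + 24b − 912) + (−2880b^2 − 69120)
  b^3 − 38b^2 + 24b − 912 = (−(1/2880)b + 19/1440)(−2880b^2 − 69120) + (0)
Last nonzero remainder: −2880b^2 − 69120. Dividing through by −2880 gives the monic gcd b^2 + 24.
Then lcm(f, g) = f·g / gcd(f, g); expanding and making the result monic gives the answer.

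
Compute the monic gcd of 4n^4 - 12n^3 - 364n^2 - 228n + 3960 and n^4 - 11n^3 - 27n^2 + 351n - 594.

Apply the Euclidean algorithm:
  4n^4 - 12n^3 - 364n^2 - 228n + 3960 = (4)(n^4 - 11n^3 - 27n^2 + 351n - 594) + (32n^3 - 256n^2 - 1632n + 6336)
  n^4 - 11n^3 - 27n^2 + 351n - 594 = ((1/32)n - 3/32)(32n^3 - 256n^2 - 1632n + 6336) + (0)
Last nonzero remainder: 32n^3 - 256n^2 - 1632n + 6336. Dividing through by 32 gives the monic gcd n^3 - 8n^2 - 51n + 198.

n^3 - 8n^2 - 51n + 198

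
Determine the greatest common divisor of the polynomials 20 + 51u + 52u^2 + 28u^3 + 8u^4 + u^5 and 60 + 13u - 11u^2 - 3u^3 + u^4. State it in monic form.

5 + 4u + u^2

By polynomial division,
  u^5 + 8u^4 + 28u^3 + 52u^2 + 51u + 20 = (u + 11)(u^4 - 3u^3 - 11u^2 + 13u + 60) + (72u^3 + 160u^2 - 152u - 640)
  u^4 - 3u^3 - 11u^2 + 13u + 60 = ((1/72)u - 47/648)(72u^3 + 160u^2 - 152u - 640) + ((220/81)u^2 + (880/81)u + 1100/81)
  72u^3 + 160u^2 - 152u - 640 = ((1458/55)u - 2592/55)((220/81)u^2 + (880/81)u + 1100/81) + (0)
Last nonzero remainder: (220/81)u^2 + (880/81)u + 1100/81. Dividing through by 220/81 gives the monic gcd u^2 + 4u + 5.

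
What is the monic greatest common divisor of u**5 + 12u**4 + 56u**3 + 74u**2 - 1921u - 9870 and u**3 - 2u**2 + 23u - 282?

u**2 + 4u + 47

Apply the Euclidean algorithm:
  u**5 + 12u**4 + 56u**3 + 74u**2 - 1921u - 9870 = (u**2 + 14u + 61)(u**3 - 2u**2 + 23u - 282) + (156u**2 + 624u + 7332)
  u**3 - 2u**2 + 23u - 282 = ((1/156)u - 1/26)(156u**2 + 624u + 7332) + (0)
Last nonzero remainder: 156u**2 + 624u + 7332. Dividing through by 156 gives the monic gcd u**2 + 4u + 47.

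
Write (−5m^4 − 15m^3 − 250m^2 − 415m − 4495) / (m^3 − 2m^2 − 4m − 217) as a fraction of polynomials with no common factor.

(−5m^2 + 10m − 145)/(m − 7)

By polynomial division,
  −5m^4 − 15m^3 − 250m^2 − 415m − 4495 = (−5m − 25)(m^3 − 2m^2 − 4m − 217) + (−320m^2 − 1600m − 9920)
  m^3 − 2m^2 − 4m − 217 = (−(1/320)m + 7/320)(−320m^2 − 1600m − 9920) + (0)
Last nonzero remainder: −320m^2 − 1600m − 9920. Dividing through by −320 gives the monic gcd m^2 + 5m + 31.
Cancel m^2 + 5m + 31 from numerator and denominator to get the reduced form.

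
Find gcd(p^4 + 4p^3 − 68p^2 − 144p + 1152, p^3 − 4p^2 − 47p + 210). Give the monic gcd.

p − 6

Euclidean algorithm in ℚ[p]:
  p^4 + 4p^3 − 68p^2 − 144p + 1152 = (p + 8)(p^3 − 4p^2 − 47p + 210) + (11p^2 + 22p − 528)
  p^3 − 4p^2 − 47p + 210 = ((1/11)p − 6/11)(11p^2 + 22p − 528) + (13p − 78)
  11p^2 + 22p − 528 = ((11/13)p + 88/13)(13p − 78) + (0)
Last nonzero remainder: 13p − 78. Dividing through by 13 gives the monic gcd p − 6.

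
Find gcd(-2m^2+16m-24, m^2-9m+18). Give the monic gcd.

Repeated division with remainder:
  -2m^2+16m-24 = (-2)(m^2-9m+18) + (-2m+12)
  m^2-9m+18 = (-(1/2)m+3/2)(-2m+12) + (0)
Last nonzero remainder: -2m+12. Dividing through by -2 gives the monic gcd m-6.

m-6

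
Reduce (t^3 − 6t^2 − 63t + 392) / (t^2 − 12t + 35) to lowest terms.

Repeated division with remainder:
  t^3 − 6t^2 − 63t + 392 = (t + 6)(t^2 − 12t + 35) + (−26t + 182)
  t^2 − 12t + 35 = (−(1/26)t + 5/26)(−26t + 182) + (0)
Last nonzero remainder: −26t + 182. Dividing through by −26 gives the monic gcd t − 7.
Cancel t − 7 from numerator and denominator to get the reduced form.

(t^2 + t − 56)/(t − 5)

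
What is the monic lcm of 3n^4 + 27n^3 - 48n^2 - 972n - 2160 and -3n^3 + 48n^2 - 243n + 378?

Euclidean algorithm in ℚ[n]:
  3n^4 + 27n^3 - 48n^2 - 972n - 2160 = (-n - 25)(-3n^3 + 48n^2 - 243n + 378) + (909n^2 - 6669n + 7290)
  -3n^3 + 48n^2 - 243n + 378 = (-(1/303)n + 875/30603)(909n^2 - 6669n + 7290) + (-(288288/10201)n + 1729728/10201)
  909n^2 - 6669n + 7290 = (-(1030301/32032)n + 1377135/32032)(-(288288/10201)n + 1729728/10201) + (0)
Last nonzero remainder: -(288288/10201)n + 1729728/10201. Dividing through by -288288/10201 gives the monic gcd n - 6.
Then lcm(f, g) = f·g / gcd(f, g); expanding and making the result monic gives the answer.

n^6 - n^5 - 85n^4 + 25n^3 + 2184n^2 + 396n - 15120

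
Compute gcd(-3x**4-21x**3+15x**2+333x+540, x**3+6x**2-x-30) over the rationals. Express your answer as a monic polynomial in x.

Repeated division with remainder:
  -3x**4-21x**3+15x**2+333x+540 = (-3x-3)(x**3+6x**2-x-30) + (30x**2+240x+450)
  x**3+6x**2-x-30 = ((1/30)x-1/15)(30x**2+240x+450) + (0)
Last nonzero remainder: 30x**2+240x+450. Dividing through by 30 gives the monic gcd x**2+8x+15.

x**2+8x+15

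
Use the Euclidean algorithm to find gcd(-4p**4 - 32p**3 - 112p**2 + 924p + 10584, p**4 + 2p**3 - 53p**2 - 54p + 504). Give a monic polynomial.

p**2 + p - 42

Apply the Euclidean algorithm:
  -4p**4 - 32p**3 - 112p**2 + 924p + 10584 = (-4)(p**4 + 2p**3 - 53p**2 - 54p + 504) + (-24p**3 - 324p**2 + 708p + 12600)
  p**4 + 2p**3 - 53p**2 - 54p + 504 = (-(1/24)p + 23/48)(-24p**3 - 324p**2 + 708p + 12600) + ((527/4)p**2 + (527/4)p - 11067/2)
  -24p**3 - 324p**2 + 708p + 12600 = (-(96/527)p - 1200/527)((527/4)p**2 + (527/4)p - 11067/2) + (0)
Last nonzero remainder: (527/4)p**2 + (527/4)p - 11067/2. Dividing through by 527/4 gives the monic gcd p**2 + p - 42.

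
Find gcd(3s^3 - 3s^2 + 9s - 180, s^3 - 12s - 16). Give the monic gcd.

s - 4

Repeated division with remainder:
  3s^3 - 3s^2 + 9s - 180 = (3)(s^3 - 12s - 16) + (-3s^2 + 45s - 132)
  s^3 - 12s - 16 = (-(1/3)s - 5)(-3s^2 + 45s - 132) + (169s - 676)
  -3s^2 + 45s - 132 = (-(3/169)s + 33/169)(169s - 676) + (0)
Last nonzero remainder: 169s - 676. Dividing through by 169 gives the monic gcd s - 4.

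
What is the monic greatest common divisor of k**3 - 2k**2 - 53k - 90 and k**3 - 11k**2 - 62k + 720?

Euclidean algorithm in ℚ[k]:
  k**3 - 2k**2 - 53k - 90 = (k**3 - 11k**2 - 62k + 720) + (9k**2 + 9k - 810)
  k**3 - 11k**2 - 62k + 720 = ((1/9)k - 4/3)(9k**2 + 9k - 810) + (40k - 360)
  9k**2 + 9k - 810 = ((9/40)k + 9/4)(40k - 360) + (0)
Last nonzero remainder: 40k - 360. Dividing through by 40 gives the monic gcd k - 9.

k - 9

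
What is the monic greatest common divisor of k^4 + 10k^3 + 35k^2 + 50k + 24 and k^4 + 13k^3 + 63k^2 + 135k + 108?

Repeated division with remainder:
  k^4 + 10k^3 + 35k^2 + 50k + 24 = (k^4 + 13k^3 + 63k^2 + 135k + 108) + (−3k^3 − 28k^2 − 85k − 84)
  k^4 + 13k^3 + 63k^2 + 135k + 108 = (−(1/3)k − 11/9)(−3k^3 − 28k^2 − 85k − 84) + ((4/9)k^2 + (28/9)k + 16/3)
  −3k^3 − 28k^2 − 85k − 84 = (−(27/4)k − 63/4)((4/9)k^2 + (28/9)k + 16/3) + (0)
Last nonzero remainder: (4/9)k^2 + (28/9)k + 16/3. Dividing through by 4/9 gives the monic gcd k^2 + 7k + 12.

k^2 + 7k + 12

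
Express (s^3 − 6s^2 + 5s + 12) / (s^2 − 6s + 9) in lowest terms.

Apply the Euclidean algorithm:
  s^3 − 6s^2 + 5s + 12 = (s)(s^2 − 6s + 9) + (−4s + 12)
  s^2 − 6s + 9 = (−(1/4)s + 3/4)(−4s + 12) + (0)
Last nonzero remainder: −4s + 12. Dividing through by −4 gives the monic gcd s − 3.
Cancel s − 3 from numerator and denominator to get the reduced form.

(s^2 − 3s − 4)/(s − 3)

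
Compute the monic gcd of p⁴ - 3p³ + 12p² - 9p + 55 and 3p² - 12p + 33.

Euclidean algorithm in ℚ[p]:
  p⁴ - 3p³ + 12p² - 9p + 55 = ((1/3)p² + (1/3)p + 5/3)(3p² - 12p + 33) + (0)
Last nonzero remainder: 3p² - 12p + 33. Dividing through by 3 gives the monic gcd p² - 4p + 11.

p² - 4p + 11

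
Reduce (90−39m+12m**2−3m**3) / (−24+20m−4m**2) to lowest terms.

(30−3m+3m**2)/(−8+4m)

Apply the Euclidean algorithm:
  −3m**3+12m**2−39m+90 = ((3/4)m+3/4)(−4m**2+20m−24) + (−36m+108)
  −4m**2+20m−24 = ((1/9)m−2/9)(−36m+108) + (0)
Last nonzero remainder: −36m+108. Dividing through by −36 gives the monic gcd m−3.
Cancel m−3 from numerator and denominator to get the reduced form.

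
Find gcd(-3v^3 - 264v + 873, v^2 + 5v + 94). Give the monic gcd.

1

Repeated division with remainder:
  -3v^3 - 264v + 873 = (-3v + 15)(v^2 + 5v + 94) + (-57v - 537)
  v^2 + 5v + 94 = (-(1/57)v + 28/361)(-57v - 537) + (48970/361)
  -57v - 537 = (-(20577/48970)v - 193857/48970)(48970/361) + (0)
The last nonzero remainder is the constant 48970/361, so the polynomials are coprime and gcd = 1.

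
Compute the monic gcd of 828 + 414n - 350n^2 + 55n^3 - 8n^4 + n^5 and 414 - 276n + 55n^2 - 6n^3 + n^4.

-138 + 46n - 3n^2 + n^3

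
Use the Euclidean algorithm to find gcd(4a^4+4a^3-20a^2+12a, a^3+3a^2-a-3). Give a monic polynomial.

a^2+2a-3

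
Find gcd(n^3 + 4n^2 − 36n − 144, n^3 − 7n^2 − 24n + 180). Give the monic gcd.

n − 6

Repeated division with remainder:
  n^3 + 4n^2 − 36n − 144 = (n^3 − 7n^2 − 24n + 180) + (11n^2 − 12n − 324)
  n^3 − 7n^2 − 24n + 180 = ((1/11)n − 65/121)(11n^2 − 12n − 324) + (−(120/121)n + 720/121)
  11n^2 − 12n − 324 = (−(1331/120)n − 1089/20)(−(120/121)n + 720/121) + (0)
Last nonzero remainder: −(120/121)n + 720/121. Dividing through by −120/121 gives the monic gcd n − 6.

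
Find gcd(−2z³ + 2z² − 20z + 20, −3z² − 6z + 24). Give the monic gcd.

Repeated division with remainder:
  −2z³ + 2z² − 20z + 20 = ((2/3)z − 2)(−3z² − 6z + 24) + (−48z + 68)
  −3z² − 6z + 24 = ((1/16)z + 41/192)(−48z + 68) + (455/48)
  −48z + 68 = (−(2304/455)z + 3264/455)(455/48) + (0)
The last nonzero remainder is the constant 455/48, so the polynomials are coprime and gcd = 1.

1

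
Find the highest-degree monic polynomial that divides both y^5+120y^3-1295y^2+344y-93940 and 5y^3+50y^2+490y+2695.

y^2+3y+77

Euclidean algorithm in ℚ[y]:
  y^5+120y^3-1295y^2+344y-93940 = ((1/5)y^2-2y+122/5)(5y^3+50y^2+490y+2695) + (-2074y^2-6222y-159698)
  5y^3+50y^2+490y+2695 = (-(5/2074)y-35/2074)(-2074y^2-6222y-159698) + (0)
Last nonzero remainder: -2074y^2-6222y-159698. Dividing through by -2074 gives the monic gcd y^2+3y+77.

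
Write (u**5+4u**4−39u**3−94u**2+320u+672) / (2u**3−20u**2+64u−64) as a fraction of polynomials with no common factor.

By polynomial division,
  u**5+4u**4−39u**3−94u**2+320u+672 = ((1/2)u**2+7u+69/2)(2u**3−20u**2+64u−64) + (180u**2−1440u+2880)
  2u**3−20u**2+64u−64 = ((1/90)u−1/45)(180u**2−1440u+2880) + (0)
Last nonzero remainder: 180u**2−1440u+2880. Dividing through by 180 gives the monic gcd u**2−8u+16.
Cancel u**2−8u+16 from numerator and denominator to get the reduced form.

(u**3+12u**2+41u+42)/(2u−4)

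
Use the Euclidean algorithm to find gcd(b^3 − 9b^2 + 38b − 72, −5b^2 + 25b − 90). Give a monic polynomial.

b^2 − 5b + 18

Euclidean algorithm in ℚ[b]:
  b^3 − 9b^2 + 38b − 72 = (−(1/5)b + 4/5)(−5b^2 + 25b − 90) + (0)
Last nonzero remainder: −5b^2 + 25b − 90. Dividing through by −5 gives the monic gcd b^2 − 5b + 18.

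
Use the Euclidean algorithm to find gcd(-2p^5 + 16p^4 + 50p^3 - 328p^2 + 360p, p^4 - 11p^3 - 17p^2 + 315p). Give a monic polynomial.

p^3 - 4p^2 - 45p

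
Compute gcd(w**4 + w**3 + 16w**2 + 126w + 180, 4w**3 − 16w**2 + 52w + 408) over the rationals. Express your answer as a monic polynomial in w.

w + 3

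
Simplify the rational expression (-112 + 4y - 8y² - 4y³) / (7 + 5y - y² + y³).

Apply the Euclidean algorithm:
  -4y³ - 8y² + 4y - 112 = (-4)(y³ - y² + 5y + 7) + (-12y² + 24y - 84)
  y³ - y² + 5y + 7 = (-(1/12)y - 1/12)(-12y² + 24y - 84) + (0)
Last nonzero remainder: -12y² + 24y - 84. Dividing through by -12 gives the monic gcd y² - 2y + 7.
Cancel y² - 2y + 7 from numerator and denominator to get the reduced form.

(-16 - 4y)/(1 + y)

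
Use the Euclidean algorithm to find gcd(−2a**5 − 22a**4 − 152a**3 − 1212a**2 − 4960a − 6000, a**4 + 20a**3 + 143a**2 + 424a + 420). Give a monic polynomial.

a**3 + 13a**2 + 52a + 60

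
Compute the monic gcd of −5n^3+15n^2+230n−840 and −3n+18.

n−6

Apply the Euclidean algorithm:
  −5n^3+15n^2+230n−840 = ((5/3)n^2+5n−140/3)(−3n+18) + (0)
Last nonzero remainder: −3n+18. Dividing through by −3 gives the monic gcd n−6.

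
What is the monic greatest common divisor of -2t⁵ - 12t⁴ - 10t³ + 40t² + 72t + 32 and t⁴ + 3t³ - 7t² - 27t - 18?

Euclidean algorithm in ℚ[t]:
  -2t⁵ - 12t⁴ - 10t³ + 40t² + 72t + 32 = (-2t - 6)(t⁴ + 3t³ - 7t² - 27t - 18) + (-6t³ - 56t² - 126t - 76)
  t⁴ + 3t³ - 7t² - 27t - 18 = (-(1/6)t + 19/18)(-6t³ - 56t² - 126t - 76) + ((280/9)t² + (280/3)t + 560/9)
  -6t³ - 56t² - 126t - 76 = (-(27/140)t - 171/140)((280/9)t² + (280/3)t + 560/9) + (0)
Last nonzero remainder: (280/9)t² + (280/3)t + 560/9. Dividing through by 280/9 gives the monic gcd t² + 3t + 2.

t² + 3t + 2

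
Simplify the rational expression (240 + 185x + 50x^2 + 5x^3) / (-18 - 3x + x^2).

By polynomial division,
  5x^3 + 50x^2 + 185x + 240 = (5x + 65)(x^2 - 3x - 18) + (470x + 1410)
  x^2 - 3x - 18 = ((1/470)x - 3/235)(470x + 1410) + (0)
Last nonzero remainder: 470x + 1410. Dividing through by 470 gives the monic gcd x + 3.
Cancel x + 3 from numerator and denominator to get the reduced form.

(80 + 35x + 5x^2)/(-6 + x)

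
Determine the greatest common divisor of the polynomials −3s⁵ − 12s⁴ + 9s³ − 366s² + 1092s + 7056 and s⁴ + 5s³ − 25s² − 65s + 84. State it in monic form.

s³ + 6s² − 19s − 84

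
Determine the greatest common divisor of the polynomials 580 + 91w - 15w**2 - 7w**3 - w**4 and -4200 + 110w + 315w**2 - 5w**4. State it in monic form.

Apply the Euclidean algorithm:
  -w**4 - 7w**3 - 15w**2 + 91w + 580 = (1/5)(-5w**4 + 315w**2 + 110w - 4200) + (-7w**3 - 78w**2 + 69w + 1420)
  -5w**4 + 315w**2 + 110w - 4200 = ((5/7)w - 390/49)(-7w**3 - 78w**2 + 69w + 1420) + (-(17400/49)w**2 - (17400/49)w + 348000/49)
  -7w**3 - 78w**2 + 69w + 1420 = ((343/17400)w + 3479/17400)(-(17400/49)w**2 - (17400/49)w + 348000/49) + (0)
Last nonzero remainder: -(17400/49)w**2 - (17400/49)w + 348000/49. Dividing through by -17400/49 gives the monic gcd w**2 + w - 20.

-20 + w + w**2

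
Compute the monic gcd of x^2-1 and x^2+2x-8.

1

Repeated division with remainder:
  x^2-1 = (x^2+2x-8) + (-2x+7)
  x^2+2x-8 = (-(1/2)x-11/4)(-2x+7) + (45/4)
  -2x+7 = (-(8/45)x+28/45)(45/4) + (0)
The last nonzero remainder is the constant 45/4, so the polynomials are coprime and gcd = 1.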